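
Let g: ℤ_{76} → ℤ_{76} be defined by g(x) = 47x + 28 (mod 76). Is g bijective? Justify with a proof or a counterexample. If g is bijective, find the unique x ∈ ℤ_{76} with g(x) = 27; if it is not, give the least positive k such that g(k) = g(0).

21

Suppose g(s) = g(t) in ℤ_{76}. Then 47s + 28 ≡ 47t + 28 (mod 76), thus 47(s − t) ≡ 0 (mod 76).
Since gcd(47, 76) = 1, 47 is invertible modulo 76, therefore s − t ≡ 0 (mod 76), i.e. s = t.
We now compute 47⁻¹ mod 76 explicitly. Euclid's algorithm: 76 = 1·47 + 29, 47 = 1·29 + 18, 29 = 1·18 + 11, 18 = 1·11 + 7, 11 = 1·7 + 4, 7 = 1·4 + 3, 4 = 1·3 + 1; back-substituting gives 1 = 55·47 − 34·76, so 47⁻¹ ≡ 55 (mod 76).
Then y ↦ 55(y − 28) is a two-sided inverse to g, so every y ∈ ℤ_{76} has a preimage.
So g is bijective.
Since g is bijective, we compute g⁻¹(27): solve 47x + 28 ≡ 27 (mod 76), i.e. 47x ≡ 75 (mod 76).
Multiplying by 47⁻¹ = 55 gives x ≡ 55·75 = 4125 = 54·76 + 21 ≡ 21 (mod 76).
Check: g(21) = 47·21 + 28 = 1015 = 13·76 + 27 ≡ 27 (mod 76).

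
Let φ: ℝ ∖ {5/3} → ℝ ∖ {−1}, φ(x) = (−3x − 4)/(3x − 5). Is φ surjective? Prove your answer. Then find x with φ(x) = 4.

For any y ≠ −1, solving y(3x − 5) = −3x − 4 for x gives a well-defined x ≠ 5/3. So φ is surjective.
Solving φ(x) = 4: cross-multiplying gives −3x − 4 = 4(3x − 5), which rearranges to −15x = −16, so x = 16/15.

16/15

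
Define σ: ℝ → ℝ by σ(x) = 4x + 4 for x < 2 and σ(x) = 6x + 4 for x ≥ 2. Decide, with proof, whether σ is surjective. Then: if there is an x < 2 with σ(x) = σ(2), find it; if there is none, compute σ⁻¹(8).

1

Both pieces are strictly increasing (slopes 4 and 6), so each is injective on its own interval.
The left piece maps (−∞, 2) onto (−∞, 12); the right piece maps [2, ∞) onto [16, ∞).
The union (−∞, 12) ∪ [16, ∞) omits the interval between 12 and 16; in particular 12 has no preimage. So σ is not surjective.
Because the two images are disjoint, no x < 2 has σ(x) = σ(2), so we compute σ⁻¹(8): 8 lies in (−∞, 12), so solve 4x + 4 = 8: x = (8 − 4)/4 = 1.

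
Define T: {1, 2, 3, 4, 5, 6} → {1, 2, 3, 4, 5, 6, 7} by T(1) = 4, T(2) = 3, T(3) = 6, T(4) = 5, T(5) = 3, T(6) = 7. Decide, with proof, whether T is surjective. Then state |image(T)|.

5

No element maps to 1, so T is not surjective.
The image of T is {3, 4, 5, 6, 7}, which has 5 elements.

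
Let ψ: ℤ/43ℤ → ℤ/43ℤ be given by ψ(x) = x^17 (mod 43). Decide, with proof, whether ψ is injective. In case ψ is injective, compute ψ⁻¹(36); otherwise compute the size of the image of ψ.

Since 43 is prime, the nonzero elements of ℤ/43ℤ form a cyclic group of order 42.
As gcd(17, 42) = 1, raising to the 17th power is a bijection on this group: if a^17 ≡ b^17 then (ab^{−1})^17 = 1, and the only element of order dividing gcd(17, 42) = 1 is 1, so a = b.
With ψ(0) = 0 this makes ψ injective on all of ℤ/43ℤ, hence bijective (finite equal-size domain and codomain). In particular ψ is injective.
Since ψ is injective, we find the preimage of 36. The inverse of x ↦ x^17 on (ℤ/43ℤ)^× is x ↦ x^5, because 17·5 = 85 = 2·42 + 1 ≡ 1 (mod 42) and x^{42} = 1 for x ≠ 0 (Fermat). So ψ⁻¹(36) = 36^5 mod 43.
Repeated squaring mod 43: 36^1 ≡ 36, 36^2 ≡ 36² = 1296 ≡ 6, 36^4 ≡ 6² = 36. Since 5 = 4 + 1, 36^5 ≡ 36·36: 36·36 = 1296 ≡ 6. So 36^5 ≡ 6 (mod 43).
Hence ψ⁻¹(36) = 6.

6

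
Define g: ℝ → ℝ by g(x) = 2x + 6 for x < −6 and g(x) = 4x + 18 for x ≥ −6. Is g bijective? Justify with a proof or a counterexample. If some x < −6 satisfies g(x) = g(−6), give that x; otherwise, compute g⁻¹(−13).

-19/2

Both pieces are strictly increasing (slopes 2 and 4), so each is injective on its own interval.
The left piece maps (−∞, −6) onto (−∞, −6); the right piece maps [−6, ∞) onto [−6, ∞).
Since −6 = −6, the images partition ℝ: g is injective and surjective, hence bijective.
Because the two images are disjoint, no x < −6 has g(x) = g(−6), so we compute g⁻¹(−13): −13 lies in (−∞, −6), so solve 2x + 6 = −13: x = (−13 − 6)/2 = −19/2.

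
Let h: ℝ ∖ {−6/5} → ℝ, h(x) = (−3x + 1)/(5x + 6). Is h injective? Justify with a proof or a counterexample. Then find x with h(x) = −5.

Suppose h(u) = h(v). Cross-multiplying: (−3u + 1)(5v + 6) = (−3v + 1)(5u + 6).
Expanding both sides and cancelling the symmetric terms leaves −23·(u − v) = 0. Since −23 ≠ 0, u = v. Thus h is injective.
Solving h(x) = −5: cross-multiplying gives −3x + 1 = −5(5x + 6), which rearranges to 22x = −31, so x = −31/22.

-31/22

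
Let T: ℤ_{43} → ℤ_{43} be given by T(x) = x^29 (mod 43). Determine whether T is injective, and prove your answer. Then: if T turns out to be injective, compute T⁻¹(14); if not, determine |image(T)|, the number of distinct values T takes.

Since 43 is prime, the nonzero elements of ℤ_{43} form a cyclic group of order 42.
As gcd(29, 42) = 1, raising to the 29th power is a bijection on this group: if s^29 ≡ t^29 then (st^{−1})^29 = 1, and the only element of order dividing gcd(29, 42) = 1 is 1, so s = t.
With T(0) = 0 this makes T injective on all of ℤ_{43}, hence bijective (finite equal-size domain and codomain). In particular T is injective.
Since T is injective, we find the preimage of 14. The inverse of x ↦ x^29 on (ℤ_{43})^× is x ↦ x^29, because 29·29 = 841 = 20·42 + 1 ≡ 1 (mod 42) and x^{42} = 1 for x ≠ 0 (Fermat). So T⁻¹(14) = 14^29 mod 43.
Repeated squaring mod 43: 14^1 ≡ 14, 14^2 ≡ 14² = 196 ≡ 24, 14^4 ≡ 24² = 576 ≡ 17, 14^8 ≡ 17² = 289 ≡ 31, 14^16 ≡ 31² = 961 ≡ 15. Since 29 = 16 + 8 + 4 + 1, 14^29 ≡ 15·31·17·14: 15·31 = 465 ≡ 35, then 35·17 = 595 ≡ 36, then 36·14 = 504 ≡ 31. So 14^29 ≡ 31 (mod 43).
Hence T⁻¹(14) = 31.

31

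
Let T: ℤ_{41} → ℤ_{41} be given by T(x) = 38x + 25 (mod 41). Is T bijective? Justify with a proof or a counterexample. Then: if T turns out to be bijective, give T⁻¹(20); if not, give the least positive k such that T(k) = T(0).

29

By definition, T is injective when T(x_1) = T(x_2) forces x_1 = x_2.
Suppose T(x_1) = T(x_2) in ℤ_{41}. Then 38x_1 + 25 ≡ 38x_2 + 25 (mod 41), thus 38(x_1 − x_2) ≡ 0 (mod 41).
Since gcd(38, 41) = 1, 38 is invertible modulo 41, therefore x_1 − x_2 ≡ 0 (mod 41), i.e. x_1 = x_2.
We now compute 38⁻¹ mod 41 explicitly. Euclid's algorithm: 41 = 1·38 + 3, 38 = 12·3 + 2, 3 = 1·2 + 1; back-substituting gives 1 = 27·38 − 25·41, so 38⁻¹ ≡ 27 (mod 41).
For any y ∈ ℤ_{41}, x = 27(y − 25) mod 41 satisfies T(x) = 38·27(y − 25) + 25 ≡ y (since 38·27 ≡ 1 mod 41). So every y has a preimage.
So T is bijective.
Since T is bijective, we compute T⁻¹(20): solve 38x + 25 ≡ 20 (mod 41), i.e. 38x ≡ 36 (mod 41).
Multiplying by 38⁻¹ = 27 gives x ≡ 27·36 = 972 = 23·41 + 29 ≡ 29 (mod 41).
Check: T(29) = 38·29 + 25 = 1127 = 27·41 + 20 ≡ 20 (mod 41).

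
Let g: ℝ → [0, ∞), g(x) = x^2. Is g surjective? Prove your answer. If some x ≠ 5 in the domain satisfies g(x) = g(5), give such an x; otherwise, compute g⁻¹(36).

-5

For any y ∈ [0, ∞), x = y^{1/2} ∈ ℝ satisfies x^2 = y, so g is surjective.
For the follow-up, such an x exists: taking x = −5 ∈ ℝ gives g(−5) = 25 = g(5) with −5 ≠ 5.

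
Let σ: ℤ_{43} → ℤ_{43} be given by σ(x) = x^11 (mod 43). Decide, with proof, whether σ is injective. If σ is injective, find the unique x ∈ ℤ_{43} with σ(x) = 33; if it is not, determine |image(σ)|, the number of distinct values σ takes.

29

Since 43 is prime, the nonzero elements of ℤ_{43} form a cyclic group of order 42.
As gcd(11, 42) = 1, raising to the 11th power is a bijection on this group: if a^11 ≡ b^11 then (ab^{−1})^11 = 1, and the only element of order dividing gcd(11, 42) = 1 is 1, so a = b.
With σ(0) = 0 this makes σ injective on all of ℤ_{43}, hence bijective (finite equal-size domain and codomain). In particular σ is injective.
Since σ is injective, we find the preimage of 33. The inverse of x ↦ x^11 on (ℤ_{43})^× is x ↦ x^23, because 11·23 = 253 = 6·42 + 1 ≡ 1 (mod 42) and x^{42} = 1 for x ≠ 0 (Fermat). So σ⁻¹(33) = 33^23 mod 43.
Repeated squaring mod 43: 33^1 ≡ 33, 33^2 ≡ 33² = 1089 ≡ 14, 33^4 ≡ 14² = 196 ≡ 24, 33^8 ≡ 24² = 576 ≡ 17, 33^16 ≡ 17² = 289 ≡ 31. Since 23 = 16 + 4 + 2 + 1, 33^23 ≡ 31·24·14·33: 31·24 = 744 ≡ 13, then 13·14 = 182 ≡ 10, then 10·33 = 330 ≡ 29. So 33^23 ≡ 29 (mod 43).
Hence σ⁻¹(33) = 29.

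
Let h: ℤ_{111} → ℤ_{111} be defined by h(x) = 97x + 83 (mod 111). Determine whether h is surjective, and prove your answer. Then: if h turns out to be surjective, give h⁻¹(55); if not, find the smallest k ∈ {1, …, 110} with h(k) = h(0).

Since gcd(97, 111) = 1, 97 is invertible modulo 111. Euclid's algorithm: 111 = 1·97 + 14, 97 = 6·14 + 13, 14 = 1·13 + 1; back-substituting gives 1 = 103·97 − 90·111, so 97⁻¹ ≡ 103 (mod 111).
Then y ↦ 103(y − 83) is a two-sided inverse to h, so every y ∈ ℤ_{111} has a preimage.
Hence h is surjective.
Since h is surjective, we compute h⁻¹(55): solve 97x + 83 ≡ 55 (mod 111), i.e. 97x ≡ 83 (mod 111).
Multiplying by 97⁻¹ = 103 gives x ≡ 103·83 = 8549 = 77·111 + 2 ≡ 2 (mod 111).
Check: h(2) = 97·2 + 83 = 277 = 2·111 + 55 ≡ 55 (mod 111).

2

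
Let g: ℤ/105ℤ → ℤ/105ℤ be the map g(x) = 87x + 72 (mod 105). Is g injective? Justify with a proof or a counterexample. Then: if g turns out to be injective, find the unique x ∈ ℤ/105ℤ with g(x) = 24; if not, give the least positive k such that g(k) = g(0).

We have gcd(87, 105) = 3 > 1. Taking s = 0 and t = 35: g(0) = 72 and g(35) = 87·35 + 72 = 3117 ≡ 72 (mod 105).
So g(0) = g(35) while 0 ≠ 35, so g is not injective.
Since g is not injective, we find the least positive k with g(k) = g(0): this means 87k ≡ 0 (mod 105), i.e. 105 ∣ 87k. Since gcd(87, 105) = 3, dividing through by 3 this holds exactly when 35 ∣ 29k, and as gcd(29, 35) = 1, exactly when 35 ∣ k.
The smallest positive such k is 35.

35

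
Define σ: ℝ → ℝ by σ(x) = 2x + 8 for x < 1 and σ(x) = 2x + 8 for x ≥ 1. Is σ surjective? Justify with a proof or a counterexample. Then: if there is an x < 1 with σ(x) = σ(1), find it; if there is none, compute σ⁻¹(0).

Both pieces are strictly increasing (slopes 2 and 2), so each is injective on its own interval.
The left piece maps (−∞, 1) onto (−∞, 10); the right piece maps [1, ∞) onto [10, ∞).
These images together cover ℝ, so σ is surjective.
Because the two images are disjoint, no x < 1 has σ(x) = σ(1), so we compute σ⁻¹(0): 0 lies in (−∞, 10), so solve 2x + 8 = 0: x = (0 − 8)/2 = −4.

-4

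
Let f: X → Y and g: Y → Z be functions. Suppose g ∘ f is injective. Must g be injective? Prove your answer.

not injective

No. Take X = {0, 1}, Y = {0, 1, 2, 3}, Z = {0, 1, 2, 3}, f(a) = a for each a ∈ X, and g(b) = 2 if b ∈ {2, 3} else g(b) = b.
Then g ∘ f = f is injective (X ⊂ Y and f is the inclusion), but g(2) = g(3) = 2 with 2 ≠ 3, so g is not injective.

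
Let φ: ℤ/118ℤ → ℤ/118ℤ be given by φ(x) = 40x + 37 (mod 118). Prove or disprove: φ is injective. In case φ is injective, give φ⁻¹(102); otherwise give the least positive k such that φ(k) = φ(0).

59

Recall: injectivity means: for all u, v in the domain, φ(u) = φ(v) implies u = v.
We have gcd(40, 118) = 2 > 1. Taking u = 0 and v = 59: φ(0) = 37 and φ(59) = 40·59 + 37 = 2397 ≡ 37 (mod 118).
So φ(0) = φ(59) while 0 ≠ 59, thus φ is not injective.
Since φ is not injective, we find the least positive k with φ(k) = φ(0): this means 40k ≡ 0 (mod 118), i.e. 118 ∣ 40k. Since gcd(40, 118) = 2, dividing through by 2 this holds exactly when 59 ∣ 20k, and as gcd(20, 59) = 1, exactly when 59 ∣ k.
The smallest positive such k is 59.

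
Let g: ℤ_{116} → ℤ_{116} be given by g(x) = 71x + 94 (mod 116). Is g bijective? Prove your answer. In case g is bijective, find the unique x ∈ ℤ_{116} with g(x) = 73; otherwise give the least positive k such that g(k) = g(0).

Suppose g(s) = g(t) in ℤ_{116}. Then 71s + 94 ≡ 71t + 94 (mod 116), therefore 71(s − t) ≡ 0 (mod 116).
Since gcd(71, 116) = 1, 71 is invertible modulo 116, therefore s − t ≡ 0 (mod 116), i.e. s = t.
We now compute 71⁻¹ mod 116 explicitly. Euclid's algorithm: 116 = 1·71 + 45, 71 = 1·45 + 26, 45 = 1·26 + 19, 26 = 1·19 + 7, 19 = 2·7 + 5, 7 = 1·5 + 2, 5 = 2·2 + 1; back-substituting gives 1 = 67·71 − 41·116, so 71⁻¹ ≡ 67 (mod 116).
Then y ↦ 67(y − 94) is a two-sided inverse to g, so every y ∈ ℤ_{116} has a preimage.
Therefore g is bijective.
Since g is bijective, we find g⁻¹(73): we need 71x ≡ 73 − 94 ≡ 95 (mod 116). Using 71⁻¹ = 67: x ≡ 67·95 = 6365 = 54·116 + 101, so x = 101.
Check: g(101) = 71·101 + 94 = 7265 = 62·116 + 73 ≡ 73 (mod 116).

101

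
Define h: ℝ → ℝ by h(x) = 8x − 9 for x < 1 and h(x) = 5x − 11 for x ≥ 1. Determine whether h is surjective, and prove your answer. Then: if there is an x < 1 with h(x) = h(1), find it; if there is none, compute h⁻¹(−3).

Both pieces are strictly increasing (slopes 8 and 5), so each is injective on its own interval.
The left piece maps (−∞, 1) onto (−∞, −1); the right piece maps [1, ∞) onto [−6, ∞).
The union (−∞, −1) ∪ [−6, ∞) covers ℝ, so h is surjective.
For the follow-up: the images overlap, so an x < 1 with h(x) = h(1) exists. h(1) = −6; solving 8x − 9 = −6 for x < 1 gives x = (−6 + 9)/8 = 3/8.

3/8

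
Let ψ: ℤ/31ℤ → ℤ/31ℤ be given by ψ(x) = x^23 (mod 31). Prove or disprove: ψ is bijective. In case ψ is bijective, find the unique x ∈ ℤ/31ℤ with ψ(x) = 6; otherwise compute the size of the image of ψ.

Since 31 is prime, the nonzero elements of ℤ/31ℤ form a cyclic group of order 30.
As gcd(23, 30) = 1, raising to the 23rd power is a bijection on this group: if u^23 ≡ v^23 then (uv^{−1})^23 = 1, and the only element of order dividing gcd(23, 30) = 1 is 1, so u = v.
With ψ(0) = 0 this makes ψ injective on all of ℤ/31ℤ, hence bijective (finite equal-size domain and codomain). In particular ψ is bijective.
Since ψ is bijective, we find the preimage of 6. The inverse of x ↦ x^23 on (ℤ/31ℤ)^× is x ↦ x^17, because 23·17 = 391 = 13·30 + 1 ≡ 1 (mod 30) and x^{30} = 1 for x ≠ 0 (Fermat). So ψ⁻¹(6) = 6^17 mod 31.
Repeated squaring mod 31: 6^1 ≡ 6, 6^2 ≡ 6² = 36 ≡ 5, 6^4 ≡ 5² = 25, 6^8 ≡ 25² = 625 ≡ 5, 6^16 ≡ 5² = 25. Since 17 = 16 + 1, 6^17 ≡ 25·6: 25·6 = 150 ≡ 26. So 6^17 ≡ 26 (mod 31).
Hence ψ⁻¹(6) = 26.

26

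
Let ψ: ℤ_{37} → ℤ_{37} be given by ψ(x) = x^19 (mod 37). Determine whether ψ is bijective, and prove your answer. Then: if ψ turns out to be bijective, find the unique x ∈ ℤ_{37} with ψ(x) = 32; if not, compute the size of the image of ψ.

Since 37 is prime, the nonzero elements of ℤ_{37} form a cyclic group of order 36.
As gcd(19, 36) = 1, raising to the 19th power is a bijection on this group: if x_1^19 ≡ x_2^19 then (x_1x_2^{−1})^19 = 1, and the only element of order dividing gcd(19, 36) = 1 is 1, so x_1 = x_2.
With ψ(0) = 0 this makes ψ injective on all of ℤ_{37}, hence bijective (finite equal-size domain and codomain). In particular ψ is bijective.
Since ψ is bijective, we find the preimage of 32. The inverse of x ↦ x^19 on (ℤ_{37})^× is x ↦ x^19, because 19·19 = 361 = 10·36 + 1 ≡ 1 (mod 36) and x^{36} = 1 for x ≠ 0 (Fermat). So ψ⁻¹(32) = 32^19 mod 37.
Repeated squaring mod 37: 32^1 ≡ 32, 32^2 ≡ 32² = 1024 ≡ 25, 32^4 ≡ 25² = 625 ≡ 33, 32^8 ≡ 33² = 1089 ≡ 16, 32^16 ≡ 16² = 256 ≡ 34. Since 19 = 16 + 2 + 1, 32^19 ≡ 34·25·32: 34·25 = 850 ≡ 36, then 36·32 = 1152 ≡ 5. So 32^19 ≡ 5 (mod 37).
Hence ψ⁻¹(32) = 5.

5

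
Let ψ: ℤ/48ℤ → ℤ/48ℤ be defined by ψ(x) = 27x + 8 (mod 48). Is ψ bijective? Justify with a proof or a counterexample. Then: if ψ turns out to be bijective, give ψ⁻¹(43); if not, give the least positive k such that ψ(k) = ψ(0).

16

By definition, ψ is injective if ψ(a) = ψ(b) implies a = b.
We have gcd(27, 48) = 3 > 1. Taking a = 0 and b = 16: ψ(0) = 8 and ψ(16) = 27·16 + 8 = 440 ≡ 8 (mod 48).
So ψ(0) = ψ(16) while 0 ≠ 16, hence ψ is not injective, hence not bijective.
Since ψ is not bijective, we find the least positive k with ψ(k) = ψ(0): this means 27k ≡ 0 (mod 48), i.e. 48 ∣ 27k. Since gcd(27, 48) = 3, dividing through by 3 this holds exactly when 16 ∣ 9k, and as gcd(9, 16) = 1, exactly when 16 ∣ k.
The smallest positive such k is 16.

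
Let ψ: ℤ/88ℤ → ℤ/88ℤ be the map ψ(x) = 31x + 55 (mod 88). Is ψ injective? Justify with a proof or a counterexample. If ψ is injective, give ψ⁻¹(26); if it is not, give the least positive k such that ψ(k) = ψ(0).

Suppose ψ(s) = ψ(t) in ℤ/88ℤ. Then 31s + 55 ≡ 31t + 55 (mod 88), thus 31(s − t) ≡ 0 (mod 88).
Since gcd(31, 88) = 1, 31 is invertible modulo 88, so s − t ≡ 0 (mod 88), i.e. s = t.
Therefore ψ is injective.
We now compute 31⁻¹ mod 88 explicitly. Euclid's algorithm: 88 = 2·31 + 26, 31 = 1·26 + 5, 26 = 5·5 + 1; back-substituting gives 1 = 71·31 − 25·88, so 31⁻¹ ≡ 71 (mod 88).
Since ψ is injective, we find ψ⁻¹(26): we need 31x ≡ 26 − 55 ≡ 59 (mod 88). Using 31⁻¹ = 71: x ≡ 71·59 = 4189 = 47·88 + 53, so x = 53.
Check: ψ(53) = 31·53 + 55 = 1698 = 19·88 + 26 ≡ 26 (mod 88).

53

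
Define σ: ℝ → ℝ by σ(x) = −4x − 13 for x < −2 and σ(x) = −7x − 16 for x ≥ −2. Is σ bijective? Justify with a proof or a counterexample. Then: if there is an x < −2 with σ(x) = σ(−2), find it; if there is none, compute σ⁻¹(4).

-11/4

Both pieces are strictly decreasing (slopes −4 and −7), so each is injective on its own interval.
The left piece maps (−∞, −2) onto (−5, ∞); the right piece maps [−2, ∞) onto (−∞, −2].
These images overlap. In particular σ(−2) = −2 (right piece), and solving −4x − 13 = −2 on the left piece gives x = −11/4 < −2.
So σ(−11/4) = σ(−2) with −11/4 ≠ −2, and σ is not injective, hence not bijective. This x = −11/4 is the requested value below −2.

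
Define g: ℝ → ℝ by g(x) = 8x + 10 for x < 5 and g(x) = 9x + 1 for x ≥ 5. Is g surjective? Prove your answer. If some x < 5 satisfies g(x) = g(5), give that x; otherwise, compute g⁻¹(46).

9/2

Both pieces are strictly increasing (slopes 8 and 9), so each is injective on its own interval.
The left piece maps (−∞, 5) onto (−∞, 50); the right piece maps [5, ∞) onto [46, ∞).
The union (−∞, 50) ∪ [46, ∞) covers ℝ, so g is surjective.
For the follow-up: the images overlap, so an x < 5 with g(x) = g(5) exists. g(5) = 46; solving 8x + 10 = 46 for x < 5 gives x = (46 − 10)/8 = 9/2.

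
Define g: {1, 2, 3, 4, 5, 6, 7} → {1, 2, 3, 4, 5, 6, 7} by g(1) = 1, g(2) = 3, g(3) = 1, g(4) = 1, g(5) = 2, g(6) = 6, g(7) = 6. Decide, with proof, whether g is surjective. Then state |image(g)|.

4

No element maps to 4, so g is not surjective.
The image of g is {1, 2, 3, 6}, which has 4 elements.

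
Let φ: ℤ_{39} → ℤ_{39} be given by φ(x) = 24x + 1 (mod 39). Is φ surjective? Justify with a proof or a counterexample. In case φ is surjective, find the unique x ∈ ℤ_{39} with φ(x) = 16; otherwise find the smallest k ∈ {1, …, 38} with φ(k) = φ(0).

By definition, φ is surjective if every y in the codomain equals φ(x) for some x in the domain.
Since gcd(24, 39) = 3, we have 24x ≡ 0 (mod 3) for all x, so φ(x) ≡ 1 (mod 3).
But 0 ≢ 1 (mod 3), so 0 ∈ ℤ_{39} has no preimage. Therefore φ is not surjective.
Since φ is not surjective, we find the least positive k with φ(k) = φ(0): this means 24k ≡ 0 (mod 39), i.e. 39 ∣ 24k. Since gcd(24, 39) = 3, dividing through by 3 this holds exactly when 13 ∣ 8k, and as gcd(8, 13) = 1, exactly when 13 ∣ k.
The smallest positive such k is 13.

13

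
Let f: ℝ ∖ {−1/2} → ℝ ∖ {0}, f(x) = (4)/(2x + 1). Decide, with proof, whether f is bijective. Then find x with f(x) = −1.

-5/2

Suppose f(u) = f(v). Cross-multiplying: (4)(2v + 1) = (4)(2u + 1).
Expanding both sides and cancelling the symmetric terms leaves −8·(u − v) = 0. Since −8 ≠ 0, u = v. Hence f is injective.
For any y ≠ 0, solving y(2x + 1) = 4 for x gives a well-defined x ≠ −1/2. So f is surjective.
Therefore f is bijective.
Solving f(x) = −1: cross-multiplying gives 4 = −1(2x + 1), which rearranges to 2x = −5, so x = −5/2.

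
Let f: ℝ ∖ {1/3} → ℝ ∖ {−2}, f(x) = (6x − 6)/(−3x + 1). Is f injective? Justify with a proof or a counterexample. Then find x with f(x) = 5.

Suppose f(a) = f(b). Cross-multiplying: (6a − 6)(−3b + 1) = (6b − 6)(−3a + 1).
Expanding both sides and cancelling the symmetric terms leaves −12·(a − b) = 0. Since −12 ≠ 0, a = b. Thus f is injective.
Solving f(x) = 5: cross-multiplying gives 6x − 6 = 5(−3x + 1), which rearranges to 21x = 11, so x = 11/21.

11/21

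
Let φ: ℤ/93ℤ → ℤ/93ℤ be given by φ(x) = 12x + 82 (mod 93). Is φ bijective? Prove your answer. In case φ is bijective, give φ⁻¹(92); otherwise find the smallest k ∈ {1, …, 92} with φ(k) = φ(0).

31

We have gcd(12, 93) = 3 > 1. Taking a = 0 and b = 31: φ(0) = 82 and φ(31) = 12·31 + 82 = 454 ≡ 82 (mod 93).
So φ(0) = φ(31) while 0 ≠ 31, therefore φ is not injective, hence not bijective.
Since φ is not bijective, we find the least positive k with φ(k) = φ(0): this means 12k ≡ 0 (mod 93), i.e. 93 ∣ 12k. Since gcd(12, 93) = 3, dividing through by 3 this holds exactly when 31 ∣ 4k, and as gcd(4, 31) = 1, exactly when 31 ∣ k.
The smallest positive such k is 31.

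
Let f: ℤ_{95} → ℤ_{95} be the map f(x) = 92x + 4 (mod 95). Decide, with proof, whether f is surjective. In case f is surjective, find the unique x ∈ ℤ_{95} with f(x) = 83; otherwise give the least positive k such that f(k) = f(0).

37

Since gcd(92, 95) = 1, 92 is invertible modulo 95. Euclid's algorithm: 95 = 1·92 + 3, 92 = 30·3 + 2, 3 = 1·2 + 1; back-substituting gives 1 = 63·92 − 61·95, so 92⁻¹ ≡ 63 (mod 95).
Then y ↦ 63(y − 4) is a two-sided inverse to f, so every y ∈ ℤ_{95} has a preimage.
Hence f is surjective.
Since f is surjective, we compute f⁻¹(83): solve 92x + 4 ≡ 83 (mod 95), i.e. 92x ≡ 79 (mod 95).
Multiplying by 92⁻¹ = 63 gives x ≡ 63·79 = 4977 = 52·95 + 37 ≡ 37 (mod 95).
Check: f(37) = 92·37 + 4 = 3408 = 35·95 + 83 ≡ 83 (mod 95).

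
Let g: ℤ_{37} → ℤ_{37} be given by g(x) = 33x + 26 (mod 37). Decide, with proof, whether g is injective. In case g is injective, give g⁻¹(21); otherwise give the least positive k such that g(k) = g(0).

29

Recall that g is injective when g(s) = g(t) forces s = t.
Suppose g(s) = g(t) in ℤ_{37}. Then 33s + 26 ≡ 33t + 26 (mod 37), so 33(s − t) ≡ 0 (mod 37).
Since gcd(33, 37) = 1, 33 is invertible modulo 37, thus s − t ≡ 0 (mod 37), i.e. s = t.
Therefore g is injective.
We now compute 33⁻¹ mod 37 explicitly. Euclid's algorithm: 37 = 1·33 + 4, 33 = 8·4 + 1; back-substituting gives 1 = 9·33 − 8·37, so 33⁻¹ ≡ 9 (mod 37).
Since g is injective, we compute g⁻¹(21): solve 33x + 26 ≡ 21 (mod 37), i.e. 33x ≡ 32 (mod 37).
Multiplying by 33⁻¹ = 9 gives x ≡ 9·32 = 288 = 7·37 + 29 ≡ 29 (mod 37).
Check: g(29) = 33·29 + 26 = 983 = 26·37 + 21 ≡ 21 (mod 37).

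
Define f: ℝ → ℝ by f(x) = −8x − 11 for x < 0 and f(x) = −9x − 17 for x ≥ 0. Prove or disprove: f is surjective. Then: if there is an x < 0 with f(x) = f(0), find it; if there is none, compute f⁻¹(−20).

1/3

Both pieces are strictly decreasing (slopes −8 and −9), so each is injective on its own interval.
The left piece maps (−∞, 0) onto (−11, ∞); the right piece maps [0, ∞) onto (−∞, −17].
The union (−11, ∞) ∪ (−∞, −17] omits the interval between −11 and −17; in particular −11 has no preimage. So f is not surjective.
Because the two images are disjoint, no x < 0 has f(x) = f(0), so we compute f⁻¹(−20): −20 lies in (−∞, −17], so solve −9x − 17 = −20: x = (−20 + 17)/(−9) = 1/3.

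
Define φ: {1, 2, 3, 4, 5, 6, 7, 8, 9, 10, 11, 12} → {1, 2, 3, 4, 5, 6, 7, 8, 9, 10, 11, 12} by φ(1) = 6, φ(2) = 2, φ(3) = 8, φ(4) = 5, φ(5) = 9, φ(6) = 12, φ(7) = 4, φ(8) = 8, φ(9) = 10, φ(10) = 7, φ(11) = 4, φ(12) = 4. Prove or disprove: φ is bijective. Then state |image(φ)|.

φ(3) = 8 = φ(8) with 3 ≠ 8, so φ is not injective, hence not bijective.
The image of φ is {2, 4, 5, 6, 7, 8, 9, 10, 12}, which has 9 elements.

9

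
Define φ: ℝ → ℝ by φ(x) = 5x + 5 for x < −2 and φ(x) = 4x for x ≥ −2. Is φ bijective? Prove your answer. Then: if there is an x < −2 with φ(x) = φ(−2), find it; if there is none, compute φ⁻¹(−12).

Both pieces are strictly increasing (slopes 5 and 4), so each is injective on its own interval.
The left piece maps (−∞, −2) onto (−∞, −5); the right piece maps [−2, ∞) onto [−8, ∞).
These images overlap. In particular φ(−2) = −8 (right piece), and solving 5x + 5 = −8 on the left piece gives x = −13/5 < −2.
So φ(−13/5) = φ(−2) with −13/5 ≠ −2, and φ is not injective, hence not bijective. This x = −13/5 is the requested value below −2.

-13/5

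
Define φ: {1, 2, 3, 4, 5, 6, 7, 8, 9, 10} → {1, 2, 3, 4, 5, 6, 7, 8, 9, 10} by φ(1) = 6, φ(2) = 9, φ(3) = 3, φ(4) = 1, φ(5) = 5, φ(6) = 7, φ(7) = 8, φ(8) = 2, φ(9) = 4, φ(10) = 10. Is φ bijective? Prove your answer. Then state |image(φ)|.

10

The values 6, 9, 3, 1, 5, 7, 8, 2, 4, 10 are a permutation of {1, 2, 3, 4, 5, 6, 7, 8, 9, 10}: each element appears exactly once.
So φ is injective and surjective, hence bijective.
The image of φ is {1, 2, 3, 4, 5, 6, 7, 8, 9, 10}, which has 10 elements.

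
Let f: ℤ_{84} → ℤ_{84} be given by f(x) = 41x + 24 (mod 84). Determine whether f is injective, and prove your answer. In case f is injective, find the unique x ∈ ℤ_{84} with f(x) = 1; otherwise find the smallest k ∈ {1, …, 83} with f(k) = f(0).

Recall: injectivity means: for all u, v in the domain, f(u) = f(v) implies u = v.
If f(u) = f(v), then 41u ≡ 41v (mod 84). Because gcd(41, 84) = 1, we may cancel 41 to get u ≡ v (mod 84).
So f is injective.
We now compute 41⁻¹ mod 84 explicitly. Euclid's algorithm: 84 = 2·41 + 2, 41 = 20·2 + 1; back-substituting gives 1 = 41·41 − 20·84, so 41⁻¹ ≡ 41 (mod 84).
Since f is injective, we find f⁻¹(1): we need 41x ≡ 1 − 24 ≡ 61 (mod 84). Using 41⁻¹ = 41: x ≡ 41·61 = 2501 = 29·84 + 65, so x = 65.
Check: f(65) = 41·65 + 24 = 2689 = 32·84 + 1 ≡ 1 (mod 84).

65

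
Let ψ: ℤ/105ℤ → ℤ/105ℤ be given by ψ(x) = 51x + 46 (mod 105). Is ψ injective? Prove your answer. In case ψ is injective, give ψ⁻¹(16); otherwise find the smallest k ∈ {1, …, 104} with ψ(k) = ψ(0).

35

We have gcd(51, 105) = 3 > 1. Taking u = 0 and v = 35: ψ(0) = 46 and ψ(35) = 51·35 + 46 = 1831 ≡ 46 (mod 105).
So ψ(0) = ψ(35) while 0 ≠ 35, so ψ is not injective.
Since ψ is not injective, we find the least positive k with ψ(k) = ψ(0): this means 51k ≡ 0 (mod 105), i.e. 105 ∣ 51k. Since gcd(51, 105) = 3, dividing through by 3 this holds exactly when 35 ∣ 17k, and as gcd(17, 35) = 1, exactly when 35 ∣ k.
The smallest positive such k is 35.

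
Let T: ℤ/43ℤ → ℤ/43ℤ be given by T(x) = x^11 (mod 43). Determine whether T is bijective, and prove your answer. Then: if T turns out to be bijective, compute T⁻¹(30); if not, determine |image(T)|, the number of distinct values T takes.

Since 43 is prime, the nonzero elements of ℤ/43ℤ form a cyclic group of order 42.
As gcd(11, 42) = 1, raising to the 11th power is a bijection on this group: if s^11 ≡ t^11 then (st^{−1})^11 = 1, and the only element of order dividing gcd(11, 42) = 1 is 1, so s = t.
With T(0) = 0 this makes T injective on all of ℤ/43ℤ, hence bijective (finite equal-size domain and codomain). In particular T is bijective.
Since T is bijective, we find the preimage of 30. The inverse of x ↦ x^11 on (ℤ/43ℤ)^× is x ↦ x^23, because 11·23 = 253 = 6·42 + 1 ≡ 1 (mod 42) and x^{42} = 1 for x ≠ 0 (Fermat). So T⁻¹(30) = 30^23 mod 43.
Repeated squaring mod 43: 30^1 ≡ 30, 30^2 ≡ 30² = 900 ≡ 40, 30^4 ≡ 40² = 1600 ≡ 9, 30^8 ≡ 9² = 81 ≡ 38, 30^16 ≡ 38² = 1444 ≡ 25. Since 23 = 16 + 4 + 2 + 1, 30^23 ≡ 25·9·40·30: 25·9 = 225 ≡ 10, then 10·40 = 400 ≡ 13, then 13·30 = 390 ≡ 3. So 30^23 ≡ 3 (mod 43).
Hence T⁻¹(30) = 3.

3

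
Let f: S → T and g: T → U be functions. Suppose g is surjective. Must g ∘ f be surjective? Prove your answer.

not surjective

No. Take S = {1}, T = U = {1, 2}, f(1) = 1, and g = identity (surjective).
Then (g ∘ f)(1) = 1, and 2 ∈ U has no preimage under g ∘ f, so g ∘ f is not surjective.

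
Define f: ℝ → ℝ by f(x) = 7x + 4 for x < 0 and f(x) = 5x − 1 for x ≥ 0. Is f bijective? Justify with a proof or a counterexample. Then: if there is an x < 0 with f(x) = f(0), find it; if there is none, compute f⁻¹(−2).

Both pieces are strictly increasing (slopes 7 and 5), so each is injective on its own interval.
The left piece maps (−∞, 0) onto (−∞, 4); the right piece maps [0, ∞) onto [−1, ∞).
These images overlap. In particular f(0) = −1 (right piece), and solving 7x + 4 = −1 on the left piece gives x = −5/7 < 0.
So f(−5/7) = f(0) with −5/7 ≠ 0, and f is not injective, hence not bijective. This x = −5/7 is the requested value below 0.

-5/7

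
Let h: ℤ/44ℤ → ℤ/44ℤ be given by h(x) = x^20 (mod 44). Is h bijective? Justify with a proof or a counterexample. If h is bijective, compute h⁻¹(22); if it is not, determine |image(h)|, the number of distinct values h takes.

h(1) = 1^20 = 1.
h(3): Repeated squaring mod 44: 3^1 ≡ 3, 3^2 ≡ 3² = 9, 3^4 ≡ 9² = 81 ≡ 37, 3^8 ≡ 37² = 1369 ≡ 5, 3^16 ≡ 5² = 25. Since 20 = 16 + 4, 3^20 ≡ 25·37: 25·37 = 925 ≡ 1. So 3^20 ≡ 1 (mod 44).
So h(1) = h(3) = 1 while 1 ≠ 3, thus h is not injective, hence not bijective.
Since h is not bijective, we determine |image(h)|. Computing x^20 mod 44 for each x (by repeated squaring, reducing mod 44 at every step), the values h(0), h(1), …, h(43) are: 0, 1, 12, 1, 12, 1, 12, 1, 12, 1, 12, 33, 12, 1, 12, 1, 12, 1, 12, 1, 12, 1, 0, 1, 12, 1, 12, 1, 12, 1, 12, 1, 12, 33, 12, 1, 12, 1, 12, 1, 12, 1, 12, 1.
The distinct values are {0, 1, 12, 33}; there are 4 of them.

4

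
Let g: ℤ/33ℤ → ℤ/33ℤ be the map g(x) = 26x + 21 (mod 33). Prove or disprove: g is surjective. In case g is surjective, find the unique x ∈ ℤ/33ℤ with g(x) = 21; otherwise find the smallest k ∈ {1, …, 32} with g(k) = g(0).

Recall that g is surjective if every y in the codomain equals g(x) for some x in the domain.
Since gcd(26, 33) = 1, 26 is invertible modulo 33. Euclid's algorithm: 33 = 1·26 + 7, 26 = 3·7 + 5, 7 = 1·5 + 2, 5 = 2·2 + 1; back-substituting gives 1 = 14·26 − 11·33, so 26⁻¹ ≡ 14 (mod 33).
For any y ∈ ℤ/33ℤ, x = 14(y − 21) mod 33 satisfies g(x) = 26·14(y − 21) + 21 ≡ y (since 26·14 ≡ 1 mod 33). So every y has a preimage.
Therefore g is surjective.
Since g is surjective, we find g⁻¹(21): we need 26x ≡ 21 − 21 ≡ 0 (mod 33). Using 26⁻¹ = 14: x ≡ 14·0 = 0, so x = 0.
Check: g(0) = 26·0 + 21 = 21 ≡ 21 (mod 33).

0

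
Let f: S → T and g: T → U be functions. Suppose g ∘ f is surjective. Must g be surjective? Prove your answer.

surjective

Let c ∈ U. Since g ∘ f is surjective, some a ∈ S has g(f(a)) = c. Then b = f(a) ∈ T satisfies g(b) = c. So g is surjective.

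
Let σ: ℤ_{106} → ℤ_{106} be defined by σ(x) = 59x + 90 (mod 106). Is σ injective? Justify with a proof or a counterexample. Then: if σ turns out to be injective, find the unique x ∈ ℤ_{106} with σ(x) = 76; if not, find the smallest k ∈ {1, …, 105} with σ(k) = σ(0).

86

Recall: injectivity means: for all x_1, x_2 in the domain, σ(x_1) = σ(x_2) implies x_1 = x_2.
Suppose σ(x_1) = σ(x_2) in ℤ_{106}. Then 59x_1 + 90 ≡ 59x_2 + 90 (mod 106), thus 59(x_1 − x_2) ≡ 0 (mod 106).
Since gcd(59, 106) = 1, 59 is invertible modulo 106, so x_1 − x_2 ≡ 0 (mod 106), i.e. x_1 = x_2.
Hence σ is injective.
We now compute 59⁻¹ mod 106 explicitly. Euclid's algorithm: 106 = 1·59 + 47, 59 = 1·47 + 12, 47 = 3·12 + 11, 12 = 1·11 + 1; back-substituting gives 1 = 9·59 − 5·106, so 59⁻¹ ≡ 9 (mod 106).
Since σ is injective, we find σ⁻¹(76): we need 59x ≡ 76 − 90 ≡ 92 (mod 106). Using 59⁻¹ = 9: x ≡ 9·92 = 828 = 7·106 + 86, so x = 86.
Check: σ(86) = 59·86 + 90 = 5164 = 48·106 + 76 ≡ 76 (mod 106).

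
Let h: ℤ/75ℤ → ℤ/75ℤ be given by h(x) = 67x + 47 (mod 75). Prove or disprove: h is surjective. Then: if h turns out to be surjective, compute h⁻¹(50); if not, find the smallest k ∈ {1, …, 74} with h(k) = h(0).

Since gcd(67, 75) = 1, 67 is invertible modulo 75. Euclid's algorithm: 75 = 1·67 + 8, 67 = 8·8 + 3, 8 = 2·3 + 2, 3 = 1·2 + 1; back-substituting gives 1 = 28·67 − 25·75, so 67⁻¹ ≡ 28 (mod 75).
For any y ∈ ℤ/75ℤ, x = 28(y − 47) mod 75 satisfies h(x) = 67·28(y − 47) + 47 ≡ y (since 67·28 ≡ 1 mod 75). So every y has a preimage.
Therefore h is surjective.
Since h is surjective, we compute h⁻¹(50): solve 67x + 47 ≡ 50 (mod 75), i.e. 67x ≡ 3 (mod 75).
Multiplying by 67⁻¹ = 28 gives x ≡ 28·3 = 84 = 1·75 + 9 ≡ 9 (mod 75).
Check: h(9) = 67·9 + 47 = 650 = 8·75 + 50 ≡ 50 (mod 75).

9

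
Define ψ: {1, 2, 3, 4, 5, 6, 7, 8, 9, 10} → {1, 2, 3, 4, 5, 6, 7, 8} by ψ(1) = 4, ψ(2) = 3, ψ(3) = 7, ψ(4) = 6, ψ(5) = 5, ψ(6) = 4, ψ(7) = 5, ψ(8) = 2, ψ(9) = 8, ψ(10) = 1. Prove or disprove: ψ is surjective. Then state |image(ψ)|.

Every element of the codomain has a preimage: 1 = ψ(10), 2 = ψ(8), 3 = ψ(2), 4 = ψ(1), 5 = ψ(5), 6 = ψ(4), 7 = ψ(3), 8 = ψ(9).
So ψ is surjective.
The image of ψ is {1, 2, 3, 4, 5, 6, 7, 8}, which has 8 elements.

8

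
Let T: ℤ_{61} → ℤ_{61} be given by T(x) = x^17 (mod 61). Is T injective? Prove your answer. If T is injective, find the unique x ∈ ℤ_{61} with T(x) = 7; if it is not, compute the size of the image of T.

44

Since 61 is prime, the nonzero elements of ℤ_{61} form a cyclic group of order 60.
As gcd(17, 60) = 1, raising to the 17th power is a bijection on this group: if x_1^17 ≡ x_2^17 then (x_1x_2^{−1})^17 = 1, and the only element of order dividing gcd(17, 60) = 1 is 1, so x_1 = x_2.
With T(0) = 0 this makes T injective on all of ℤ_{61}, hence bijective (finite equal-size domain and codomain). In particular T is injective.
Since T is injective, we find the preimage of 7. The inverse of x ↦ x^17 on (ℤ_{61})^× is x ↦ x^53, because 17·53 = 901 = 15·60 + 1 ≡ 1 (mod 60) and x^{60} = 1 for x ≠ 0 (Fermat). So T⁻¹(7) = 7^53 mod 61.
Repeated squaring mod 61: 7^1 ≡ 7, 7^2 ≡ 7² = 49, 7^4 ≡ 49² = 2401 ≡ 22, 7^8 ≡ 22² = 484 ≡ 57, 7^16 ≡ 57² = 3249 ≡ 16, 7^32 ≡ 16² = 256 ≡ 12. Since 53 = 32 + 16 + 4 + 1, 7^53 ≡ 12·16·22·7: 12·16 = 192 ≡ 9, then 9·22 = 198 ≡ 15, then 15·7 = 105 ≡ 44. So 7^53 ≡ 44 (mod 61).
Hence T⁻¹(7) = 44.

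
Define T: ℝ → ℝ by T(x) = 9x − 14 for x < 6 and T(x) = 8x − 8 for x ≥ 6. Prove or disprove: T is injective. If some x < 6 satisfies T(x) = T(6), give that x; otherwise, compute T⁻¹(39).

53/9

Both pieces are strictly increasing (slopes 9 and 8), so each is injective on its own interval.
The left piece maps (−∞, 6) onto (−∞, 40); the right piece maps [6, ∞) onto [40, ∞).
These images are disjoint, so no value is attained by both pieces. So T is injective.
Because the two images are disjoint, no x < 6 has T(x) = T(6), so we compute T⁻¹(39): 39 lies in (−∞, 40), so solve 9x − 14 = 39: x = (39 + 14)/9 = 53/9.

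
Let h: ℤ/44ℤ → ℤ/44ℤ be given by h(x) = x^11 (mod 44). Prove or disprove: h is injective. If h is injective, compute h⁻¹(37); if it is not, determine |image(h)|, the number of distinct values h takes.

33

h(0) = 0^11 = 0.
h(22): Repeated squaring mod 44: 22^1 ≡ 22, 22^2 ≡ 22² = 484 ≡ 0, 22^4 ≡ 0² = 0, 22^8 ≡ 0² = 0. Since 11 = 8 + 2 + 1, 22^11 ≡ 0·0·22: 0·0 = 0, then 0·22 = 0. So 22^11 ≡ 0 (mod 44).
So h(0) = h(22) = 0 while 0 ≠ 22, hence h is not injective.
Since h is not injective, we determine |image(h)|. Computing x^11 mod 44 for each x (by repeated squaring, reducing mod 44 at every step), the values h(0), h(1), …, h(43) are: 0, 1, 24, 3, 4, 5, 28, 7, 8, 9, 32, 11, 12, 13, 36, 15, 16, 17, 40, 19, 20, 21, 0, 23, 24, 25, 4, 27, 28, 29, 8, 31, 32, 33, 12, 35, 36, 37, 16, 39, 40, 41, 20, 43.
The distinct values are {0, 1, 3, 4, 5, 7, 8, 9, 11, 12, 13, 15, 16, 17, 19, 20, 21, 23, 24, 25, 27, 28, 29, 31, 32, 33, 35, 36, 37, 39, 40, 41, 43}; there are 33 of them.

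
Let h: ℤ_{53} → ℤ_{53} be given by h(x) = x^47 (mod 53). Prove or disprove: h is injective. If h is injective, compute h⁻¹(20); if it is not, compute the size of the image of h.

34

Since 53 is prime, the nonzero elements of ℤ_{53} form a cyclic group of order 52.
As gcd(47, 52) = 1, raising to the 47th power is a bijection on this group: if u^47 ≡ v^47 then (uv^{−1})^47 = 1, and the only element of order dividing gcd(47, 52) = 1 is 1, so u = v.
With h(0) = 0 this makes h injective on all of ℤ_{53}, hence bijective (finite equal-size domain and codomain). In particular h is injective.
Since h is injective, we find the preimage of 20. The inverse of x ↦ x^47 on (ℤ_{53})^× is x ↦ x^31, because 47·31 = 1457 = 28·52 + 1 ≡ 1 (mod 52) and x^{52} = 1 for x ≠ 0 (Fermat). So h⁻¹(20) = 20^31 mod 53.
Repeated squaring mod 53: 20^1 ≡ 20, 20^2 ≡ 20² = 400 ≡ 29, 20^4 ≡ 29² = 841 ≡ 46, 20^8 ≡ 46² = 2116 ≡ 49, 20^16 ≡ 49² = 2401 ≡ 16. Since 31 = 16 + 8 + 4 + 2 + 1, 20^31 ≡ 16·49·46·29·20: 16·49 = 784 ≡ 42, then 42·46 = 1932 ≡ 24, then 24·29 = 696 ≡ 7, then 7·20 = 140 ≡ 34. So 20^31 ≡ 34 (mod 53).
Hence h⁻¹(20) = 34.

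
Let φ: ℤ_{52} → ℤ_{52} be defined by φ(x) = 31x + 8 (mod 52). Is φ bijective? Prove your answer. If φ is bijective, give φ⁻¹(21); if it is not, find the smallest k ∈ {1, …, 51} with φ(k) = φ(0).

If φ(s) = φ(t), then 31s ≡ 31t (mod 52). Because gcd(31, 52) = 1, we may cancel 31 to get s ≡ t (mod 52).
We now compute 31⁻¹ mod 52 explicitly. Euclid's algorithm: 52 = 1·31 + 21, 31 = 1·21 + 10, 21 = 2·10 + 1; back-substituting gives 1 = 47·31 − 28·52, so 31⁻¹ ≡ 47 (mod 52).
For any y ∈ ℤ_{52}, x = 47(y − 8) mod 52 satisfies φ(x) = 31·47(y − 8) + 8 ≡ y (since 31·47 ≡ 1 mod 52). So every y has a preimage.
Thus φ is bijective.
Since φ is bijective, we compute φ⁻¹(21): solve 31x + 8 ≡ 21 (mod 52), i.e. 31x ≡ 13 (mod 52).
Multiplying by 31⁻¹ = 47 gives x ≡ 47·13 = 611 = 11·52 + 39 ≡ 39 (mod 52).
Check: φ(39) = 31·39 + 8 = 1217 = 23·52 + 21 ≡ 21 (mod 52).

39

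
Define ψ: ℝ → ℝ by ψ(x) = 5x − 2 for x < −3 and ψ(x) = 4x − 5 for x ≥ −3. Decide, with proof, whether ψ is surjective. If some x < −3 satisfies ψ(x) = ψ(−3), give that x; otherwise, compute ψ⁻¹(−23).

-21/5

Both pieces are strictly increasing (slopes 5 and 4), so each is injective on its own interval.
The left piece maps (−∞, −3) onto (−∞, −17); the right piece maps [−3, ∞) onto [−17, ∞).
These images together cover ℝ, so ψ is surjective.
Because the two images are disjoint, no x < −3 has ψ(x) = ψ(−3), so we compute ψ⁻¹(−23): −23 lies in (−∞, −17), so solve 5x − 2 = −23: x = (−23 + 2)/5 = −21/5.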